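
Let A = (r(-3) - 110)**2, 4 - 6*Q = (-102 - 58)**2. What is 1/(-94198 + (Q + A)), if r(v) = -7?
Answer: -1/84775 ≈ -1.1796e-5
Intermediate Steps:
Q = -4266 (Q = 2/3 - (-102 - 58)**2/6 = 2/3 - 1/6*(-160)**2 = 2/3 - 1/6*25600 = 2/3 - 12800/3 = -4266)
A = 13689 (A = (-7 - 110)**2 = (-117)**2 = 13689)
1/(-94198 + (Q + A)) = 1/(-94198 + (-4266 + 13689)) = 1/(-94198 + 9423) = 1/(-84775) = -1/84775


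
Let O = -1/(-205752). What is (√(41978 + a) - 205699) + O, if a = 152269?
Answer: -42322980647/205752 + 3*√21583 ≈ -2.0526e+5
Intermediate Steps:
O = 1/205752 (O = -1*(-1/205752) = 1/205752 ≈ 4.8602e-6)
(√(41978 + a) - 205699) + O = (√(41978 + 152269) - 205699) + 1/205752 = (√194247 - 205699) + 1/205752 = (3*√21583 - 205699) + 1/205752 = (-205699 + 3*√21583) + 1/205752 = -42322980647/205752 + 3*√21583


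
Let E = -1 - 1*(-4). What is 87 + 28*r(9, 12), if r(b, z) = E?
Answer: 171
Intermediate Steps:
E = 3 (E = -1 + 4 = 3)
r(b, z) = 3
87 + 28*r(9, 12) = 87 + 28*3 = 87 + 84 = 171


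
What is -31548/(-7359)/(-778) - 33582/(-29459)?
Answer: 2899056352/2555479873 ≈ 1.1344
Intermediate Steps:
-31548/(-7359)/(-778) - 33582/(-29459) = -31548*(-1/7359)*(-1/778) - 33582*(-1/29459) = (956/223)*(-1/778) + 33582/29459 = -478/86747 + 33582/29459 = 2899056352/2555479873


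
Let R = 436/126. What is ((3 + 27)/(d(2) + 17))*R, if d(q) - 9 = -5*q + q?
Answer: 1090/189 ≈ 5.7672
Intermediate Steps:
d(q) = 9 - 4*q (d(q) = 9 + (-5*q + q) = 9 - 4*q)
R = 218/63 (R = 436*(1/126) = 218/63 ≈ 3.4603)
((3 + 27)/(d(2) + 17))*R = ((3 + 27)/((9 - 4*2) + 17))*(218/63) = (30/((9 - 8) + 17))*(218/63) = (30/(1 + 17))*(218/63) = (30/18)*(218/63) = (30*(1/18))*(218/63) = (5/3)*(218/63) = 1090/189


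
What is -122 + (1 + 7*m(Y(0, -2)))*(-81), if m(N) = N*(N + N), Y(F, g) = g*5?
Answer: -113603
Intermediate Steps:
Y(F, g) = 5*g
m(N) = 2*N**2 (m(N) = N*(2*N) = 2*N**2)
-122 + (1 + 7*m(Y(0, -2)))*(-81) = -122 + (1 + 7*(2*(5*(-2))**2))*(-81) = -122 + (1 + 7*(2*(-10)**2))*(-81) = -122 + (1 + 7*(2*100))*(-81) = -122 + (1 + 7*200)*(-81) = -122 + (1 + 1400)*(-81) = -122 + 1401*(-81) = -122 - 113481 = -113603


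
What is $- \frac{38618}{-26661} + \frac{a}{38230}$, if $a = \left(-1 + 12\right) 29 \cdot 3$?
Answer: $\frac{1501880717}{1019250030} \approx 1.4735$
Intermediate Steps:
$a = 957$ ($a = 11 \cdot 29 \cdot 3 = 319 \cdot 3 = 957$)
$- \frac{38618}{-26661} + \frac{a}{38230} = - \frac{38618}{-26661} + \frac{957}{38230} = \left(-38618\right) \left(- \frac{1}{26661}\right) + 957 \cdot \frac{1}{38230} = \frac{38618}{26661} + \frac{957}{38230} = \frac{1501880717}{1019250030}$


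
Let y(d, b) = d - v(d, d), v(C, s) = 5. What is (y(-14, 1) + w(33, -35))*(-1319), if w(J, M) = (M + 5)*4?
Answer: 183341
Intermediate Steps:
w(J, M) = 20 + 4*M (w(J, M) = (5 + M)*4 = 20 + 4*M)
y(d, b) = -5 + d (y(d, b) = d - 1*5 = d - 5 = -5 + d)
(y(-14, 1) + w(33, -35))*(-1319) = ((-5 - 14) + (20 + 4*(-35)))*(-1319) = (-19 + (20 - 140))*(-1319) = (-19 - 120)*(-1319) = -139*(-1319) = 183341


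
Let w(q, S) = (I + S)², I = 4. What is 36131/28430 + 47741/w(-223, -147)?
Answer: 2096119449/581365070 ≈ 3.6055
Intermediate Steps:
w(q, S) = (4 + S)²
36131/28430 + 47741/w(-223, -147) = 36131/28430 + 47741/((4 - 147)²) = 36131*(1/28430) + 47741/((-143)²) = 36131/28430 + 47741/20449 = 2096119449/581365070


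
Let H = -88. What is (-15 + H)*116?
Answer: -11948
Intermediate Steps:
(-15 + H)*116 = (-15 - 88)*116 = -103*116 = -11948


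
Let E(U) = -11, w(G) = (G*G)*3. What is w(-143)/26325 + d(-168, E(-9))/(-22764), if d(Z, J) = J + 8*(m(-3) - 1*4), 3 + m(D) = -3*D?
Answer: 11934799/5121900 ≈ 2.3302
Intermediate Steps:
m(D) = -3 - 3*D
w(G) = 3*G**2 (w(G) = G**2*3 = 3*G**2)
d(Z, J) = 16 + J (d(Z, J) = J + 8*((-3 - 3*(-3)) - 1*4) = J + 8*((-3 + 9) - 4) = J + 8*(6 - 4) = J + 8*2 = J + 16 = 16 + J)
w(-143)/26325 + d(-168, E(-9))/(-22764) = (3*(-143)**2)/26325 + (16 - 11)/(-22764) = (3*20449)*(1/26325) + 5*(-1/22764) = 61347*(1/26325) - 5/22764 = 1573/675 - 5/22764 = 11934799/5121900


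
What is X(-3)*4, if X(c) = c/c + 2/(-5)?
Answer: 12/5 ≈ 2.4000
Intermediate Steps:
X(c) = ⅗ (X(c) = 1 + 2*(-⅕) = 1 - ⅖ = ⅗)
X(-3)*4 = (⅗)*4 = 12/5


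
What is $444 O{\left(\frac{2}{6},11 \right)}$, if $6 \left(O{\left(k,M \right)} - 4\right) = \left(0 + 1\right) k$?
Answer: $\frac{5402}{3} \approx 1800.7$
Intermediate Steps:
$O{\left(k,M \right)} = 4 + \frac{k}{6}$ ($O{\left(k,M \right)} = 4 + \frac{\left(0 + 1\right) k}{6} = 4 + \frac{1 k}{6} = 4 + \frac{k}{6}$)
$444 O{\left(\frac{2}{6},11 \right)} = 444 \left(4 + \frac{2 \cdot \frac{1}{6}}{6}\right) = 444 \left(4 + \frac{1}{6} \cdot \frac{1}{3}\right) = 444 \left(4 + \frac{1}{18}\right) = 444 \cdot \frac{73}{18} = \frac{5402}{3}$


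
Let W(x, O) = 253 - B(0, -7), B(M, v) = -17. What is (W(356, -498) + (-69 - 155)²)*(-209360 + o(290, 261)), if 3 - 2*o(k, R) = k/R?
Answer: -95051942249/9 ≈ -1.0561e+10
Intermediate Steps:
W(x, O) = 270 (W(x, O) = 253 - 1*(-17) = 253 + 17 = 270)
o(k, R) = 3/2 - k/(2*R)
(W(356, -498) + (-69 - 155)²)*(-209360 + o(290, 261)) = (270 + (-69 - 155)²)*(-209360 + (½)*(-1*290 + 3*261)/261) = (270 + (-224)²)*(-209360 + (½)*(1/261)*(-290 + 783)) = (270 + 50176)*(-209360 + (½)*(1/261)*493) = 50446*(-209360 + 17/18) = 50446*(-3768463/18) = -95051942249/9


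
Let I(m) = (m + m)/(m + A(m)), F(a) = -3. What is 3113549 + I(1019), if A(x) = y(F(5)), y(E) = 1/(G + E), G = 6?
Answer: 4760619478/1529 ≈ 3.1136e+6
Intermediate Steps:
y(E) = 1/(6 + E)
A(x) = ⅓ (A(x) = 1/(6 - 3) = 1/3 = ⅓)
I(m) = 2*m/(⅓ + m) (I(m) = (m + m)/(m + ⅓) = (2*m)/(⅓ + m) = 2*m/(⅓ + m))
3113549 + I(1019) = 3113549 + 6*1019/(1 + 3*1019) = 3113549 + 6*1019/(1 + 3057) = 3113549 + 6*1019/3058 = 3113549 + 6*1019*(1/3058) = 3113549 + 3057/1529 = 4760619478/1529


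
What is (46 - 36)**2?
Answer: 100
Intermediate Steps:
(46 - 36)**2 = 10**2 = 100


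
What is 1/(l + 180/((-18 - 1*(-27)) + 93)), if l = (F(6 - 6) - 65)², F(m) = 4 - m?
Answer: 17/63287 ≈ 0.00026862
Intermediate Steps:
l = 3721 (l = ((4 - (6 - 6)) - 65)² = ((4 - 1*0) - 65)² = ((4 + 0) - 65)² = (4 - 65)² = (-61)² = 3721)
1/(l + 180/((-18 - 1*(-27)) + 93)) = 1/(3721 + 180/((-18 - 1*(-27)) + 93)) = 1/(3721 + 180/((-18 + 27) + 93)) = 1/(3721 + 180/(9 + 93)) = 1/(3721 + 180/102) = 1/(3721 + (1/102)*180) = 1/(3721 + 30/17) = 1/(63287/17) = 17/63287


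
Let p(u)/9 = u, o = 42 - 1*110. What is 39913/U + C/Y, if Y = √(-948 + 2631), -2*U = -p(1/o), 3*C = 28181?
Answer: -5428168/9 + 28181*√187/1683 ≈ -6.0290e+5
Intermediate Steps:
C = 28181/3 (C = (⅓)*28181 = 28181/3 ≈ 9393.7)
o = -68 (o = 42 - 110 = -68)
p(u) = 9*u
U = -9/136 (U = -(-1)*9/(-68)/2 = -(-1)*9*(-1/68)/2 = -(-1)*(-9)/(2*68) = -½*9/68 = -9/136 ≈ -0.066176)
Y = 3*√187 (Y = √1683 = 3*√187 ≈ 41.024)
39913/U + C/Y = 39913/(-9/136) + 28181/(3*((3*√187))) = 39913*(-136/9) + 28181*(√187/561)/3 = -5428168/9 + 28181*√187/1683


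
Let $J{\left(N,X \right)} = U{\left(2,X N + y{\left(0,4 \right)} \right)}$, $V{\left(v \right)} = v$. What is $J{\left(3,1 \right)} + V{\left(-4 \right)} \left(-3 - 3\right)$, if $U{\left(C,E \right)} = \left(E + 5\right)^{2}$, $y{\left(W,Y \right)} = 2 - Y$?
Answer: $60$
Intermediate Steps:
$U{\left(C,E \right)} = \left(5 + E\right)^{2}$
$J{\left(N,X \right)} = \left(3 + N X\right)^{2}$ ($J{\left(N,X \right)} = \left(5 + \left(X N + \left(2 - 4\right)\right)\right)^{2} = \left(5 + \left(N X + \left(2 - 4\right)\right)\right)^{2} = \left(5 + \left(N X - 2\right)\right)^{2} = \left(5 + \left(-2 + N X\right)\right)^{2} = \left(3 + N X\right)^{2}$)
$J{\left(3,1 \right)} + V{\left(-4 \right)} \left(-3 - 3\right) = \left(3 + 3 \cdot 1\right)^{2} - 4 \left(-3 - 3\right) = \left(3 + 3\right)^{2} - -24 = 6^{2} + 24 = 36 + 24 = 60$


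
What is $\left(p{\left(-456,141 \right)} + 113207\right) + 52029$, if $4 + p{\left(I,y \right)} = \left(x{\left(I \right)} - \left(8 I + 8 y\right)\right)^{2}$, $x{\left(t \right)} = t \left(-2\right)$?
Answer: $11943856$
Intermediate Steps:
$x{\left(t \right)} = - 2 t$
$p{\left(I,y \right)} = -4 + \left(- 10 I - 8 y\right)^{2}$ ($p{\left(I,y \right)} = -4 + \left(- 2 I - \left(8 I + 8 y\right)\right)^{2} = -4 + \left(- 10 I - 8 y\right)^{2}$)
$\left(p{\left(-456,141 \right)} + 113207\right) + 52029 = \left(\left(-4 + 4 \left(4 \cdot 141 + 5 \left(-456\right)\right)^{2}\right) + 113207\right) + 52029 = \left(\left(-4 + 4 \left(564 - 2280\right)^{2}\right) + 113207\right) + 52029 = \left(\left(-4 + 4 \left(-1716\right)^{2}\right) + 113207\right) + 52029 = \left(\left(-4 + 4 \cdot 2944656\right) + 113207\right) + 52029 = \left(\left(-4 + 11778624\right) + 113207\right) + 52029 = \left(11778620 + 113207\right) + 52029 = 11891827 + 52029 = 11943856$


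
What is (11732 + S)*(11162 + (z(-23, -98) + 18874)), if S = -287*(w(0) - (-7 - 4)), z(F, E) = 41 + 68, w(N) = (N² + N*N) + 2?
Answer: 241190145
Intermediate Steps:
w(N) = 2 + 2*N² (w(N) = (N² + N²) + 2 = 2*N² + 2 = 2 + 2*N²)
z(F, E) = 109
S = -3731 (S = -287*((2 + 2*0²) - (-7 - 4)) = -287*((2 + 2*0) - 1*(-11)) = -287*((2 + 0) + 11) = -287*(2 + 11) = -287*13 = -3731)
(11732 + S)*(11162 + (z(-23, -98) + 18874)) = (11732 - 3731)*(11162 + (109 + 18874)) = 8001*(11162 + 18983) = 8001*30145 = 241190145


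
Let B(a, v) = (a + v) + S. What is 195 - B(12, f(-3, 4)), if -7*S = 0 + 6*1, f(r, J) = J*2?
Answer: 1231/7 ≈ 175.86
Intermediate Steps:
f(r, J) = 2*J
S = -6/7 (S = -(0 + 6*1)/7 = -(0 + 6)/7 = -⅐*6 = -6/7 ≈ -0.85714)
B(a, v) = -6/7 + a + v (B(a, v) = (a + v) - 6/7 = -6/7 + a + v)
195 - B(12, f(-3, 4)) = 195 - (-6/7 + 12 + 2*4) = 195 - (-6/7 + 12 + 8) = 195 - 1*134/7 = 195 - 134/7 = 1231/7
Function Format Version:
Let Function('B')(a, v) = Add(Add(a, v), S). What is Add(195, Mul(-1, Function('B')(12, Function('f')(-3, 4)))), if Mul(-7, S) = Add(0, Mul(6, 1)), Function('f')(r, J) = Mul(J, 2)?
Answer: Rational(1231, 7) ≈ 175.86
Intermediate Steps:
Function('f')(r, J) = Mul(2, J)
S = Rational(-6, 7) (S = Mul(Rational(-1, 7), Add(0, Mul(6, 1))) = Mul(Rational(-1, 7), Add(0, 6)) = Mul(Rational(-1, 7), 6) = Rational(-6, 7) ≈ -0.85714)
Function('B')(a, v) = Add(Rational(-6, 7), a, v) (Function('B')(a, v) = Add(Add(a, v), Rational(-6, 7)) = Add(Rational(-6, 7), a, v))
Add(195, Mul(-1, Function('B')(12, Function('f')(-3, 4)))) = Add(195, Mul(-1, Add(Rational(-6, 7), 12, Mul(2, 4)))) = Add(195, Mul(-1, Add(Rational(-6, 7), 12, 8))) = Add(195, Mul(-1, Rational(134, 7))) = Add(195, Rational(-134, 7)) = Rational(1231, 7)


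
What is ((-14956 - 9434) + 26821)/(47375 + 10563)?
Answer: 2431/57938 ≈ 0.041959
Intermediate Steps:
((-14956 - 9434) + 26821)/(47375 + 10563) = (-24390 + 26821)/57938 = 2431*(1/57938) = 2431/57938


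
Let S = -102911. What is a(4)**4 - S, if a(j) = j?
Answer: 103167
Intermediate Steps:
a(4)**4 - S = 4**4 - 1*(-102911) = 256 + 102911 = 103167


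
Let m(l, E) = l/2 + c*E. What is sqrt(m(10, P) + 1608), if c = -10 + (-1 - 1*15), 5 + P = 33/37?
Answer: sqrt(2354421)/37 ≈ 41.471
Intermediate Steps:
P = -152/37 (P = -5 + 33/37 = -152/37 ≈ -4.1081)
c = -26 (c = -10 + (-1 - 15) = -10 - 16 = -26)
m(l, E) = l/2 - 26*E
sqrt(m(10, P) + 1608) = sqrt(((1/2)*10 - 26*(-152/37)) + 1608) = sqrt((5 + 3952/37) + 1608) = sqrt(4137/37 + 1608) = sqrt(63633/37) = sqrt(2354421)/37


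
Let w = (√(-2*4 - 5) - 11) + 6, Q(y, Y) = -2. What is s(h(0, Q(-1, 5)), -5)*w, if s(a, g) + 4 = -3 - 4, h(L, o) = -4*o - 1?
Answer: 55 - 11*I*√13 ≈ 55.0 - 39.661*I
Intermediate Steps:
h(L, o) = -1 - 4*o
w = -5 + I*√13 (w = (√(-8 - 5) - 11) + 6 = (√(-13) - 11) + 6 = (I*√13 - 11) + 6 = (-11 + I*√13) + 6 = -5 + I*√13 ≈ -5.0 + 3.6056*I)
s(a, g) = -11 (s(a, g) = -4 + (-3 - 4) = -4 - 7 = -11)
s(h(0, Q(-1, 5)), -5)*w = -11*(-5 + I*√13) = 55 - 11*I*√13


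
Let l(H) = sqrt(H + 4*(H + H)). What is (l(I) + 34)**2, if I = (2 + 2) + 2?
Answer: 1210 + 204*sqrt(6) ≈ 1709.7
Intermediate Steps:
I = 6 (I = 4 + 2 = 6)
l(H) = 3*sqrt(H) (l(H) = sqrt(H + 4*(2*H)) = sqrt(H + 8*H) = sqrt(9*H) = 3*sqrt(H))
(l(I) + 34)**2 = (3*sqrt(6) + 34)**2 = (34 + 3*sqrt(6))**2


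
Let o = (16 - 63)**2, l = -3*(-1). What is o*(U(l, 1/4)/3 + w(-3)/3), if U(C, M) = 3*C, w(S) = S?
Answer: 4418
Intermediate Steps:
l = 3
o = 2209 (o = (-47)**2 = 2209)
o*(U(l, 1/4)/3 + w(-3)/3) = 2209*((3*3)/3 - 3/3) = 2209*(9*(1/3) - 3*1/3) = 2209*(3 - 1) = 2209*2 = 4418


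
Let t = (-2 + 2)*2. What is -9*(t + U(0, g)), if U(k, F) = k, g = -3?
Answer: 0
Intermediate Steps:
t = 0 (t = 0*2 = 0)
-9*(t + U(0, g)) = -9*(0 + 0) = -9*0 = 0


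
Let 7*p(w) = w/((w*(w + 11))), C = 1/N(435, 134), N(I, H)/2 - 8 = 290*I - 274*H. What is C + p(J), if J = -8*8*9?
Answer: -174929/707486220 ≈ -0.00024725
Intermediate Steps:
N(I, H) = 16 - 548*H + 580*I (N(I, H) = 16 + 2*(290*I - 274*H) = 16 + 2*(-274*H + 290*I) = 16 + (-548*H + 580*I) = 16 - 548*H + 580*I)
C = 1/178884 (C = 1/(16 - 548*134 + 580*435) = 1/(16 - 73432 + 252300) = 1/178884 ≈ 5.5902e-6)
J = -576 (J = -64*9 = -576)
p(w) = 1/(7*(11 + w)) (p(w) = (w/((w*(w + 11))))/7 = (w/((w*(11 + w))))/7 = (w*(1/(w*(11 + w))))/7 = 1/(7*(11 + w)))
C + p(J) = 1/178884 + 1/(7*(11 - 576)) = 1/178884 + (⅐)/(-565) = 1/178884 + (⅐)*(-1/565) = 1/178884 - 1/3955 = -174929/707486220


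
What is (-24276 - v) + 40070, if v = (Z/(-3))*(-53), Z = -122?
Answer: 53848/3 ≈ 17949.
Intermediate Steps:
v = -6466/3 (v = -122/(-3)*(-53) = -122*(-⅓)*(-53) = (122/3)*(-53) = -6466/3 ≈ -2155.3)
(-24276 - v) + 40070 = (-24276 - 1*(-6466/3)) + 40070 = (-24276 + 6466/3) + 40070 = -66362/3 + 40070 = 53848/3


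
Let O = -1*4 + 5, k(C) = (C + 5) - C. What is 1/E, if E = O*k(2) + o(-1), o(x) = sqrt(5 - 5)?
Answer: 1/5 ≈ 0.20000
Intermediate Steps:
k(C) = 5 (k(C) = (5 + C) - C = 5)
o(x) = 0 (o(x) = sqrt(0) = 0)
O = 1 (O = -4 + 5 = 1)
E = 5 (E = 1*5 + 0 = 5 + 0 = 5)
1/E = 1/5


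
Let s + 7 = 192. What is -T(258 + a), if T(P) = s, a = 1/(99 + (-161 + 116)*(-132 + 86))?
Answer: -185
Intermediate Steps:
s = 185 (s = -7 + 192 = 185)
a = 1/2169 (a = 1/(99 - 45*(-46)) = 1/(99 + 2070) = 1/2169 ≈ 0.00046104)
T(P) = 185
-T(258 + a) = -1*185 = -185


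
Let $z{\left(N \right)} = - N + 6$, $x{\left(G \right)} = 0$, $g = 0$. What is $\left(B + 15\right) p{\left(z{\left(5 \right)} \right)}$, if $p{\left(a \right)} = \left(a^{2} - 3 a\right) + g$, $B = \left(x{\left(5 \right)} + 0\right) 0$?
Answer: $-30$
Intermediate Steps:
$z{\left(N \right)} = 6 - N$
$B = 0$ ($B = \left(0 + 0\right) 0 = 0 \cdot 0 = 0$)
$p{\left(a \right)} = a^{2} - 3 a$ ($p{\left(a \right)} = \left(a^{2} - 3 a\right) + 0 = a^{2} - 3 a$)
$\left(B + 15\right) p{\left(z{\left(5 \right)} \right)} = \left(0 + 15\right) \left(6 - 5\right) \left(-3 + \left(6 - 5\right)\right) = 15 \left(6 - 5\right) \left(-3 + \left(6 - 5\right)\right) = 15 \cdot 1 \left(-3 + 1\right) = 15 \cdot 1 \left(-2\right) = 15 \left(-2\right) = -30$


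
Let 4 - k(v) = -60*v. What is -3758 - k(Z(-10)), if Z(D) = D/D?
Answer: -3822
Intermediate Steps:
Z(D) = 1
k(v) = 4 + 60*v (k(v) = 4 - (-60)*v = 4 + 60*v)
-3758 - k(Z(-10)) = -3758 - (4 + 60*1) = -3758 - (4 + 60) = -3758 - 1*64 = -3758 - 64 = -3822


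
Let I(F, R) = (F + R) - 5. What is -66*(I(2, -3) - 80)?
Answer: 5676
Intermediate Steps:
I(F, R) = -5 + F + R
-66*(I(2, -3) - 80) = -66*((-5 + 2 - 3) - 80) = -66*(-6 - 80) = -66*(-86) = 5676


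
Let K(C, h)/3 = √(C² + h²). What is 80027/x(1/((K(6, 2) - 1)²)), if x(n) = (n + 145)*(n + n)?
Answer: 269947384744031/2709827716 - 4486745845827*√10/1354913858 ≈ 89146.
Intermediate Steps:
K(C, h) = 3*√(C² + h²)
x(n) = 2*n*(145 + n) (x(n) = (145 + n)*(2*n) = 2*n*(145 + n))
80027/x(1/((K(6, 2) - 1)²)) = 80027/((2*(145 + 1/((3*√(6² + 2²) - 1)²))/((3*√(6² + 2²) - 1)²))) = 80027/((2*(145 + 1/((3*√(36 + 4) - 1)²))/((3*√(36 + 4) - 1)²))) = 80027/((2*(145 + 1/((3*√40 - 1)²))/((3*√40 - 1)²))) = 80027/((2*(145 + 1/((3*(2*√10) - 1)²))/((3*(2*√10) - 1)²))) = 80027/((2*(145 + 1/((6*√10 - 1)²))/((6*√10 - 1)²))) = 80027/((2*(145 + 1/((-1 + 6*√10)²))/((-1 + 6*√10)²))) = 80027/((2*(145 + (-1 + 6*√10)⁻²)/(-1 + 6*√10)²)) = 80027*((-1 + 6*√10)²/(2*(145 + (-1 + 6*√10)⁻²))) = 80027*(-1 + 6*√10)²/(2*(145 + (-1 + 6*√10)⁻²))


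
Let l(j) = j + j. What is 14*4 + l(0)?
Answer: 56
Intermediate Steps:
l(j) = 2*j
14*4 + l(0) = 14*4 + 2*0 = 56 + 0 = 56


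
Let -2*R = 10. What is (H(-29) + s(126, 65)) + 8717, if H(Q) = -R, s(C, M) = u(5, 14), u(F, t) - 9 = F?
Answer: 8736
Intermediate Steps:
R = -5 (R = -½*10 = -5)
u(F, t) = 9 + F
s(C, M) = 14 (s(C, M) = 9 + 5 = 14)
H(Q) = 5 (H(Q) = -1*(-5) = 5)
(H(-29) + s(126, 65)) + 8717 = (5 + 14) + 8717 = 19 + 8717 = 8736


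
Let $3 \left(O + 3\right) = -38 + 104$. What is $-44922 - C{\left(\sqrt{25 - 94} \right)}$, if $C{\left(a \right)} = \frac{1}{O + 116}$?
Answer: $- \frac{6064471}{135} \approx -44922.0$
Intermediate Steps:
$O = 19$ ($O = -3 + \frac{-38 + 104}{3} = -3 + \frac{1}{3} \cdot 66 = -3 + 22 = 19$)
$C{\left(a \right)} = \frac{1}{135}$ ($C{\left(a \right)} = \frac{1}{19 + 116} = \frac{1}{135}$)
$-44922 - C{\left(\sqrt{25 - 94} \right)} = -44922 - \frac{1}{135} = - \frac{6064471}{135}$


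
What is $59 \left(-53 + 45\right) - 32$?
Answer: $-504$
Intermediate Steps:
$59 \left(-53 + 45\right) - 32 = 59 \left(-8\right) - 32 = -472 - 32 = -504$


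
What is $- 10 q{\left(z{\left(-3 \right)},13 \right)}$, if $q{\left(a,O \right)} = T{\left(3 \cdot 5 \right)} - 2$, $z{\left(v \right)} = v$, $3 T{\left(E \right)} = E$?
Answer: $-30$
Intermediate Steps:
$T{\left(E \right)} = \frac{E}{3}$
$q{\left(a,O \right)} = 3$ ($q{\left(a,O \right)} = \frac{3 \cdot 5}{3} - 2 = \frac{1}{3} \cdot 15 - 2 = 5 - 2 = 3$)
$- 10 q{\left(z{\left(-3 \right)},13 \right)} = \left(-10\right) 3 = -30$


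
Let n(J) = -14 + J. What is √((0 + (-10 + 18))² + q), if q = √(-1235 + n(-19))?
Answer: √(64 + 2*I*√317) ≈ 8.2837 + 2.1493*I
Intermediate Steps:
q = 2*I*√317 (q = √(-1235 + (-14 - 19)) = √(-1235 - 33) = √(-1268) = 2*I*√317 ≈ 35.609*I)
√((0 + (-10 + 18))² + q) = √((0 + (-10 + 18))² + 2*I*√317) = √((0 + 8)² + 2*I*√317) = √(8² + 2*I*√317) = √(64 + 2*I*√317)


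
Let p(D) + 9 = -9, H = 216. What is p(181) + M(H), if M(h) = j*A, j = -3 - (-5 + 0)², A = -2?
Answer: 38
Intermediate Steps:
p(D) = -18 (p(D) = -9 - 9 = -18)
j = -28 (j = -3 - 1*(-5)² = -3 - 1*25 = -3 - 25 = -28)
M(h) = 56 (M(h) = -28*(-2) = 56)
p(181) + M(H) = -18 + 56 = 38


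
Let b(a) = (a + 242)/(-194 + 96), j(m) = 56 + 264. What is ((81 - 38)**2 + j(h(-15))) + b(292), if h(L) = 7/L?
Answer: 106014/49 ≈ 2163.6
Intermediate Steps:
j(m) = 320
b(a) = -121/49 - a/98 (b(a) = (242 + a)/(-98) = (242 + a)*(-1/98) = -121/49 - a/98)
((81 - 38)**2 + j(h(-15))) + b(292) = ((81 - 38)**2 + 320) + (-121/49 - 1/98*292) = (43**2 + 320) + (-121/49 - 146/49) = (1849 + 320) - 267/49 = 2169 - 267/49 = 106014/49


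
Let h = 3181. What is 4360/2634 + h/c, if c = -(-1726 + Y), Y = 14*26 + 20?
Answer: 7114937/1767414 ≈ 4.0256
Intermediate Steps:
Y = 384 (Y = 364 + 20 = 384)
c = 1342 (c = -(-1726 + 384) = -1*(-1342) = 1342)
4360/2634 + h/c = 4360/2634 + 3181/1342 = 4360*(1/2634) + 3181*(1/1342) = 2180/1317 + 3181/1342 = 7114937/1767414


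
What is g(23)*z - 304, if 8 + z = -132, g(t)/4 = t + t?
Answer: -26064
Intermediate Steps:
g(t) = 8*t (g(t) = 4*(t + t) = 4*(2*t) = 8*t)
z = -140 (z = -8 - 132 = -140)
g(23)*z - 304 = (8*23)*(-140) - 304 = 184*(-140) - 304 = -25760 - 304 = -26064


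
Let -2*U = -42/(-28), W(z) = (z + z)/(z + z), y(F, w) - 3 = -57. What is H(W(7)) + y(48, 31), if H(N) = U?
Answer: -219/4 ≈ -54.750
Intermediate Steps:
y(F, w) = -54 (y(F, w) = 3 - 57 = -54)
W(z) = 1 (W(z) = (2*z)/((2*z)) = (2*z)*(1/(2*z)) = 1)
U = -¾ (U = -(-21)/(-28) = -(-21)*(-1)/28 = -½*3/2 = -¾ ≈ -0.75000)
H(N) = -¾
H(W(7)) + y(48, 31) = -¾ - 54 = -219/4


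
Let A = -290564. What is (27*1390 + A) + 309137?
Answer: 56103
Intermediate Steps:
(27*1390 + A) + 309137 = (27*1390 - 290564) + 309137 = (37530 - 290564) + 309137 = -253034 + 309137 = 56103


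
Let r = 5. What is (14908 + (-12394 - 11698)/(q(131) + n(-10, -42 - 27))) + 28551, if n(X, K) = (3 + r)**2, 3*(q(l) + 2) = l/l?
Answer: 8054557/187 ≈ 43073.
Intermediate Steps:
q(l) = -5/3 (q(l) = -2 + (l/l)/3 = -2 + (1/3)*1 = -2 + 1/3 = -5/3)
n(X, K) = 64 (n(X, K) = (3 + 5)**2 = 8**2 = 64)
(14908 + (-12394 - 11698)/(q(131) + n(-10, -42 - 27))) + 28551 = (14908 + (-12394 - 11698)/(-5/3 + 64)) + 28551 = (14908 - 24092/187/3) + 28551 = (14908 - 24092*3/187) + 28551 = (14908 - 72276/187) + 28551 = 2715520/187 + 28551 = 8054557/187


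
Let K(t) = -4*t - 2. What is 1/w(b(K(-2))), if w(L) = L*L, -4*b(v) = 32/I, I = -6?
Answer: 9/16 ≈ 0.56250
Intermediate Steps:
K(t) = -2 - 4*t
b(v) = 4/3 (b(v) = -8/(-6) = -8*(-1)/6 = -¼*(-16/3) = 4/3)
w(L) = L²
1/w(b(K(-2))) = 1/((4/3)²) = 1/(16/9) = 9/16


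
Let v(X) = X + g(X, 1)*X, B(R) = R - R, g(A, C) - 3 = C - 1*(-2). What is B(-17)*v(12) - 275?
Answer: -275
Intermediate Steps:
g(A, C) = 5 + C (g(A, C) = 3 + (C - 1*(-2)) = 3 + (C + 2) = 3 + (2 + C) = 5 + C)
B(R) = 0
v(X) = 7*X (v(X) = X + (5 + 1)*X = X + 6*X = 7*X)
B(-17)*v(12) - 275 = 0*(7*12) - 275 = 0*84 - 275 = 0 - 275 = -275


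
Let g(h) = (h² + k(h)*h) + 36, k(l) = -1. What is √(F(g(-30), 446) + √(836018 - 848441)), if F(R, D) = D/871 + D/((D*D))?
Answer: √(77610456742 + 150905833156*I*√12423)/388466 ≈ 7.4824 + 7.448*I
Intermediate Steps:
g(h) = 36 + h² - h (g(h) = (h² - h) + 36 = 36 + h² - h)
F(R, D) = 1/D + D/871 (F(R, D) = D*(1/871) + D/(D²) = D/871 + D/D² = D/871 + 1/D = 1/D + D/871)
√(F(g(-30), 446) + √(836018 - 848441)) = √((1/446 + (1/871)*446) + √(836018 - 848441)) = √((1/446 + 446/871) + √(-12423)) = √(199787/388466 + I*√12423)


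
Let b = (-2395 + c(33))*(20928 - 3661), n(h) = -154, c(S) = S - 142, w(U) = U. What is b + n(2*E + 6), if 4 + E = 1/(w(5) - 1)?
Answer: -43236722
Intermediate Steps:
E = -15/4 (E = -4 + 1/(5 - 1) = -4 + 1/4 = -15/4 ≈ -3.7500)
c(S) = -142 + S
b = -43236568 (b = (-2395 + (-142 + 33))*(20928 - 3661) = (-2395 - 109)*17267 = -2504*17267 = -43236568)
b + n(2*E + 6) = -43236568 - 154 = -43236722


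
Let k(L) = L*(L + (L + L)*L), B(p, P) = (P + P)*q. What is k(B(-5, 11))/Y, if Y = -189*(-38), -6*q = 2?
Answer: -9922/96957 ≈ -0.10233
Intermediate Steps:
q = -1/3 (q = -1/6*2 = -1/3 ≈ -0.33333)
B(p, P) = -2*P/3 (B(p, P) = (P + P)*(-1/3) = (2*P)*(-1/3) = -2*P/3)
Y = 7182
k(L) = L*(L + 2*L**2) (k(L) = L*(L + (2*L)*L) = L*(L + 2*L**2))
k(B(-5, 11))/Y = ((-2/3*11)**2*(1 + 2*(-2/3*11)))/7182 = ((-22/3)**2*(1 + 2*(-22/3)))*(1/7182) = (484*(1 - 44/3)/9)*(1/7182) = ((484/9)*(-41/3))*(1/7182) = -19844/27*1/7182 = -9922/96957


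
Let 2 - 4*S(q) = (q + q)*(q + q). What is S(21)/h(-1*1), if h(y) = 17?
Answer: -881/34 ≈ -25.912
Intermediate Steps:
S(q) = 1/2 - q**2 (S(q) = 1/2 - (q + q)*(q + q)/4 = 1/2 - 2*q*2*q/4 = 1/2 - q**2)
S(21)/h(-1*1) = (1/2 - 1*21**2)/17 = (1/2 - 1*441)*(1/17) = (1/2 - 441)*(1/17) = -881/2*1/17 = -881/34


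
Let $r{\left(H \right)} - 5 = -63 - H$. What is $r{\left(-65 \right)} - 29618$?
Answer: $-29611$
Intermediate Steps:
$r{\left(H \right)} = -58 - H$ ($r{\left(H \right)} = 5 - \left(63 + H\right) = -58 - H$)
$r{\left(-65 \right)} - 29618 = \left(-58 - -65\right) - 29618 = \left(-58 + 65\right) - 29618 = 7 - 29618 = -29611$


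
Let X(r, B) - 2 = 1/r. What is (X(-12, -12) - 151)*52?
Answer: -23257/3 ≈ -7752.3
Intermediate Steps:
X(r, B) = 2 + 1/r
(X(-12, -12) - 151)*52 = ((2 + 1/(-12)) - 151)*52 = ((2 - 1/12) - 151)*52 = (23/12 - 151)*52 = -1789/12*52 = -23257/3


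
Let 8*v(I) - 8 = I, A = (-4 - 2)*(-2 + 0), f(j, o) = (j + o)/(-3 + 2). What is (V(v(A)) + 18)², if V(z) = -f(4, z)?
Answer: 2401/4 ≈ 600.25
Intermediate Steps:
f(j, o) = -j - o (f(j, o) = (j + o)/(-1) = (j + o)*(-1) = -j - o)
A = 12 (A = -6*(-2) = 12)
v(I) = 1 + I/8
V(z) = 4 + z (V(z) = -(-1*4 - z) = -(-4 - z) = 4 + z)
(V(v(A)) + 18)² = ((4 + (1 + (⅛)*12)) + 18)² = ((4 + (1 + 3/2)) + 18)² = ((4 + 5/2) + 18)² = (13/2 + 18)² = (49/2)² = 2401/4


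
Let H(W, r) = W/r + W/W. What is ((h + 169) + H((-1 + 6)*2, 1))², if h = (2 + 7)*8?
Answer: 63504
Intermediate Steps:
h = 72 (h = 9*8 = 72)
H(W, r) = 1 + W/r (H(W, r) = W/r + 1 = 1 + W/r)
((h + 169) + H((-1 + 6)*2, 1))² = ((72 + 169) + ((-1 + 6)*2 + 1)/1)² = (241 + 1*(5*2 + 1))² = (241 + 1*(10 + 1))² = (241 + 1*11)² = (241 + 11)² = 252² = 63504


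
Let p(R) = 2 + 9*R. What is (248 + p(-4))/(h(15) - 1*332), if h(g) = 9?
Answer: -214/323 ≈ -0.66254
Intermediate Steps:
(248 + p(-4))/(h(15) - 1*332) = (248 + (2 + 9*(-4)))/(9 - 1*332) = (248 + (2 - 36))/(9 - 332) = (248 - 34)/(-323) = 214*(-1/323) = -214/323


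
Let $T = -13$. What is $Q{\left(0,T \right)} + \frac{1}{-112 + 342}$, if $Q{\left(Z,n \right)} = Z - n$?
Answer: $\frac{2991}{230} \approx 13.004$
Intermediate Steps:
$Q{\left(0,T \right)} + \frac{1}{-112 + 342} = \left(0 - -13\right) + \frac{1}{-112 + 342} = \left(0 + 13\right) + \frac{1}{230} = 13 + \frac{1}{230} = \frac{2991}{230}$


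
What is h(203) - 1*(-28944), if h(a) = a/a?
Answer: 28945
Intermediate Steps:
h(a) = 1
h(203) - 1*(-28944) = 1 - 1*(-28944) = 1 + 28944 = 28945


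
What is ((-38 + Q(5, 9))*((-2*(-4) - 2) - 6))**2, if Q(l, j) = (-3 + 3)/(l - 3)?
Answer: 0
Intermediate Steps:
Q(l, j) = 0 (Q(l, j) = 0/(-3 + l) = 0)
((-38 + Q(5, 9))*((-2*(-4) - 2) - 6))**2 = ((-38 + 0)*((-2*(-4) - 2) - 6))**2 = (-38*((8 - 2) - 6))**2 = (-38*(6 - 6))**2 = (-38*0)**2 = 0**2 = 0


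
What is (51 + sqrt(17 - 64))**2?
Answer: (51 + I*sqrt(47))**2 ≈ 2554.0 + 699.28*I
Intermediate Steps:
(51 + sqrt(17 - 64))**2 = (51 + sqrt(-47))**2 = (51 + I*sqrt(47))**2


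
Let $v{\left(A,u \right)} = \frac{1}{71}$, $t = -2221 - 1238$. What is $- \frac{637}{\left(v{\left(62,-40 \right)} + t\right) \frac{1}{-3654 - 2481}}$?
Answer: $- \frac{5662605}{5012} \approx -1129.8$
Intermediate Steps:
$t = -3459$
$v{\left(A,u \right)} = \frac{1}{71}$
$- \frac{637}{\left(v{\left(62,-40 \right)} + t\right) \frac{1}{-3654 - 2481}} = - \frac{637}{\left(\frac{1}{71} - 3459\right) \frac{1}{-3654 - 2481}} = - \frac{637}{\left(- \frac{245588}{71}\right) \frac{1}{-6135}} = - \frac{637}{\left(- \frac{245588}{71}\right) \left(- \frac{1}{6135}\right)} = - \frac{637}{\frac{245588}{435585}} = \left(-637\right) \frac{435585}{245588} = - \frac{5662605}{5012}$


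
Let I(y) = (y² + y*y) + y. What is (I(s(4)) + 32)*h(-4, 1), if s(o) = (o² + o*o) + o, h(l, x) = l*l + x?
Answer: 45220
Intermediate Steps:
h(l, x) = x + l² (h(l, x) = l² + x = x + l²)
s(o) = o + 2*o² (s(o) = (o² + o²) + o = 2*o² + o = o + 2*o²)
I(y) = y + 2*y² (I(y) = (y² + y²) + y = 2*y² + y = y + 2*y²)
(I(s(4)) + 32)*h(-4, 1) = ((4*(1 + 2*4))*(1 + 2*(4*(1 + 2*4))) + 32)*(1 + (-4)²) = ((4*(1 + 8))*(1 + 2*(4*(1 + 8))) + 32)*(1 + 16) = ((4*9)*(1 + 2*(4*9)) + 32)*17 = (36*(1 + 2*36) + 32)*17 = (36*(1 + 72) + 32)*17 = (36*73 + 32)*17 = (2628 + 32)*17 = 2660*17 = 45220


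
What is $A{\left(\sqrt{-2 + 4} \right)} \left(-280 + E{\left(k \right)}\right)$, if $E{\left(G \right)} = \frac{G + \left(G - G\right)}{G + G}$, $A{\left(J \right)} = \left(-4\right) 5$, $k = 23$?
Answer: $5590$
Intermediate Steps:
$A{\left(J \right)} = -20$
$E{\left(G \right)} = \frac{1}{2}$ ($E{\left(G \right)} = \frac{G + 0}{2 G} = G \frac{1}{2 G} = \frac{1}{2}$)
$A{\left(\sqrt{-2 + 4} \right)} \left(-280 + E{\left(k \right)}\right) = - 20 \left(-280 + \frac{1}{2}\right) = \left(-20\right) \left(- \frac{559}{2}\right) = 5590$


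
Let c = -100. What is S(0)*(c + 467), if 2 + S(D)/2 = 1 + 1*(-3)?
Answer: -2936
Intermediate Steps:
S(D) = -8 (S(D) = -4 + 2*(1 + 1*(-3)) = -4 + 2*(1 - 3) = -4 + 2*(-2) = -4 - 4 = -8)
S(0)*(c + 467) = -8*(-100 + 467) = -8*367 = -2936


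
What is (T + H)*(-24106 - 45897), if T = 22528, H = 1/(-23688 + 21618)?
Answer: -3264447028877/2070 ≈ -1.5770e+9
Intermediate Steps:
H = -1/2070 (H = 1/(-2070) = -1/2070 ≈ -0.00048309)
(T + H)*(-24106 - 45897) = (22528 - 1/2070)*(-24106 - 45897) = (46632959/2070)*(-70003) = -3264447028877/2070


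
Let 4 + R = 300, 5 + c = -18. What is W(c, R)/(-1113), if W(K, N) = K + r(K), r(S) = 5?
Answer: 6/371 ≈ 0.016172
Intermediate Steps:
c = -23 (c = -5 - 18 = -23)
R = 296 (R = -4 + 300 = 296)
W(K, N) = 5 + K (W(K, N) = K + 5 = 5 + K)
W(c, R)/(-1113) = (5 - 23)/(-1113) = -18*(-1/1113) = 6/371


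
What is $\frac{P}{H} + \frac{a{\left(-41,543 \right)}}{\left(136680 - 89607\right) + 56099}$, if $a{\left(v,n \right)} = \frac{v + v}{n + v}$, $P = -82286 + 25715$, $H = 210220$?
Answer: $- \frac{91561310327}{340243329865} \approx -0.26911$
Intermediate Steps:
$P = -56571$
$a{\left(v,n \right)} = \frac{2 v}{n + v}$
$\frac{P}{H} + \frac{a{\left(-41,543 \right)}}{\left(136680 - 89607\right) + 56099} = - \frac{56571}{210220} + \frac{2 \left(-41\right) \frac{1}{543 - 41}}{\left(136680 - 89607\right) + 56099} = \left(-56571\right) \frac{1}{210220} + \frac{2 \left(-41\right) \frac{1}{502}}{47073 + 56099} = - \frac{56571}{210220} + \frac{2 \left(-41\right) \frac{1}{502}}{103172} = - \frac{56571}{210220} - \frac{41}{25896172} = - \frac{91561310327}{340243329865}$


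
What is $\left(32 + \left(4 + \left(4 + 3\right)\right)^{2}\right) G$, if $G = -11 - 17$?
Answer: $-4284$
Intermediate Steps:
$G = -28$ ($G = -11 - 17 = -28$)
$\left(32 + \left(4 + \left(4 + 3\right)\right)^{2}\right) G = \left(32 + \left(4 + \left(4 + 3\right)\right)^{2}\right) \left(-28\right) = \left(32 + \left(4 + 7\right)^{2}\right) \left(-28\right) = \left(32 + 11^{2}\right) \left(-28\right) = \left(32 + 121\right) \left(-28\right) = 153 \left(-28\right) = -4284$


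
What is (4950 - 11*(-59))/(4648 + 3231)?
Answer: 5599/7879 ≈ 0.71062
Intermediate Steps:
(4950 - 11*(-59))/(4648 + 3231) = (4950 + 649)/7879 = 5599*(1/7879) = 5599/7879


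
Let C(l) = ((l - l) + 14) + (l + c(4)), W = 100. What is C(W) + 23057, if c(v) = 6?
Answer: 23177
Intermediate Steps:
C(l) = 20 + l (C(l) = ((l - l) + 14) + (l + 6) = (0 + 14) + (6 + l) = 14 + (6 + l) = 20 + l)
C(W) + 23057 = (20 + 100) + 23057 = 120 + 23057 = 23177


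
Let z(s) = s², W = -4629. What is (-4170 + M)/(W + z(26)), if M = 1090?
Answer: 3080/3953 ≈ 0.77915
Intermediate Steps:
(-4170 + M)/(W + z(26)) = (-4170 + 1090)/(-4629 + 26²) = -3080/(-4629 + 676) = -3080/(-3953) = -3080*(-1/3953) = 3080/3953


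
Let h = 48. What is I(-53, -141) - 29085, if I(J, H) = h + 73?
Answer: -28964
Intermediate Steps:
I(J, H) = 121 (I(J, H) = 48 + 73 = 121)
I(-53, -141) - 29085 = 121 - 29085 = -28964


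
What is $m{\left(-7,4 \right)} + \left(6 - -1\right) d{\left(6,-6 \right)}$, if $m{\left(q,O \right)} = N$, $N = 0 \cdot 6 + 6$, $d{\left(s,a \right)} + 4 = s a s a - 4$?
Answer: $9022$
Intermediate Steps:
$d{\left(s,a \right)} = -8 + a^{2} s^{2}$ ($d{\left(s,a \right)} = -4 + \left(s a s a - 4\right) = -4 + \left(a s s a - 4\right) = -4 + \left(a s^{2} a - 4\right) = -4 + \left(a^{2} s^{2} - 4\right) = -4 + \left(-4 + a^{2} s^{2}\right) = -8 + a^{2} s^{2}$)
$N = 6$ ($N = 0 + 6 = 6$)
$m{\left(q,O \right)} = 6$
$m{\left(-7,4 \right)} + \left(6 - -1\right) d{\left(6,-6 \right)} = 6 + \left(6 - -1\right) \left(-8 + \left(-6\right)^{2} \cdot 6^{2}\right) = 6 + \left(6 + 1\right) \left(-8 + 36 \cdot 36\right) = 6 + 7 \left(-8 + 1296\right) = 6 + 7 \cdot 1288 = 6 + 9016 = 9022$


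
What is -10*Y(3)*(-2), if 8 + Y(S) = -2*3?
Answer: -280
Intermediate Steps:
Y(S) = -14 (Y(S) = -8 - 2*3 = -8 - 6 = -14)
-10*Y(3)*(-2) = -10*(-14)*(-2) = 140*(-2) = -280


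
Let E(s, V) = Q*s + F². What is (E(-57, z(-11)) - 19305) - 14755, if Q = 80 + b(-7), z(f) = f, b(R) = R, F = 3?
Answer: -38212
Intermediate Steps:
Q = 73 (Q = 80 - 7 = 73)
E(s, V) = 9 + 73*s (E(s, V) = 73*s + 3² = 73*s + 9 = 9 + 73*s)
(E(-57, z(-11)) - 19305) - 14755 = ((9 + 73*(-57)) - 19305) - 14755 = ((9 - 4161) - 19305) - 14755 = (-4152 - 19305) - 14755 = -23457 - 14755 = -38212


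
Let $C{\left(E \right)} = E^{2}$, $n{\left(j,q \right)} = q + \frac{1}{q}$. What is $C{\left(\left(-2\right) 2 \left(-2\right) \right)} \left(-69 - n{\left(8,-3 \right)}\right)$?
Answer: $- \frac{12608}{3} \approx -4202.7$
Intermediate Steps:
$C{\left(\left(-2\right) 2 \left(-2\right) \right)} \left(-69 - n{\left(8,-3 \right)}\right) = \left(\left(-2\right) 2 \left(-2\right)\right)^{2} \left(-69 - \left(-3 + \frac{1}{-3}\right)\right) = \left(\left(-4\right) \left(-2\right)\right)^{2} \left(-69 - \left(-3 - \frac{1}{3}\right)\right) = 8^{2} \left(-69 - - \frac{10}{3}\right) = 64 \left(-69 + \frac{10}{3}\right) = 64 \left(- \frac{197}{3}\right) = - \frac{12608}{3}$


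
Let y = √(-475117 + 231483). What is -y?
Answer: -I*√243634 ≈ -493.59*I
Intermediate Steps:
y = I*√243634 (y = √(-243634) = I*√243634 ≈ 493.59*I)
-y = -I*√243634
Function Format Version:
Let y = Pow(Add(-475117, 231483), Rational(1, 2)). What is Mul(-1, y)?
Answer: Mul(-1, I, Pow(243634, Rational(1, 2))) ≈ Mul(-493.59, I)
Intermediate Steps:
y = Mul(I, Pow(243634, Rational(1, 2))) (y = Pow(-243634, Rational(1, 2)) = Mul(I, Pow(243634, Rational(1, 2))) ≈ Mul(493.59, I))
Mul(-1, y) = Mul(-1, Mul(I, Pow(243634, Rational(1, 2)))) = Mul(-1, I, Pow(243634, Rational(1, 2)))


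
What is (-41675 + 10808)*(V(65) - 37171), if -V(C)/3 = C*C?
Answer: 1538596482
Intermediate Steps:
V(C) = -3*C² (V(C) = -3*C*C = -3*C²)
(-41675 + 10808)*(V(65) - 37171) = (-41675 + 10808)*(-3*65² - 37171) = -30867*(-3*4225 - 37171) = -30867*(-12675 - 37171) = -30867*(-49846) = 1538596482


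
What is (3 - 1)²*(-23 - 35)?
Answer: -232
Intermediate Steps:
(3 - 1)²*(-23 - 35) = 2²*(-58) = 4*(-58) = -232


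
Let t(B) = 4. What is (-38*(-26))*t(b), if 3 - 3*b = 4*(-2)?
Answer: 3952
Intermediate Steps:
b = 11/3 (b = 1 - 4*(-2)/3 = 1 - ⅓*(-8) = 1 + 8/3 = 11/3 ≈ 3.6667)
(-38*(-26))*t(b) = -38*(-26)*4 = 988*4 = 3952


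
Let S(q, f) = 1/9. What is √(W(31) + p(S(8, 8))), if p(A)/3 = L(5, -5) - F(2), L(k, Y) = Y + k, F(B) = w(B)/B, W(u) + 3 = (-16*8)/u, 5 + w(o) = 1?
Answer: I*√1085/31 ≈ 1.0626*I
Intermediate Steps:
w(o) = -4 (w(o) = -5 + 1 = -4)
W(u) = -3 - 128/u (W(u) = -3 + (-16*8)/u = -3 - 128/u)
F(B) = -4/B
S(q, f) = ⅑
p(A) = 6 (p(A) = 3*((-5 + 5) - (-4)/2) = 3*(0 - (-4)/2) = 3*(0 - 1*(-2)) = 3*(0 + 2) = 3*2 = 6)
√(W(31) + p(S(8, 8))) = √((-3 - 128/31) + 6) = √(-221/31 + 6) = √(-35/31) = I*√1085/31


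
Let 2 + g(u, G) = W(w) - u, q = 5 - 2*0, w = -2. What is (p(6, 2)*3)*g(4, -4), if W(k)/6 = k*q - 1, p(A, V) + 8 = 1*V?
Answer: 1296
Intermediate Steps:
q = 5 (q = 5 + 0 = 5)
p(A, V) = -8 + V (p(A, V) = -8 + 1*V = -8 + V)
W(k) = -6 + 30*k (W(k) = 6*(k*5 - 1) = 6*(5*k - 1) = 6*(-1 + 5*k) = -6 + 30*k)
g(u, G) = -68 - u (g(u, G) = -2 + ((-6 + 30*(-2)) - u) = -2 + ((-6 - 60) - u) = -2 + (-66 - u) = -68 - u)
(p(6, 2)*3)*g(4, -4) = ((-8 + 2)*3)*(-68 - 1*4) = (-6*3)*(-68 - 4) = -18*(-72) = 1296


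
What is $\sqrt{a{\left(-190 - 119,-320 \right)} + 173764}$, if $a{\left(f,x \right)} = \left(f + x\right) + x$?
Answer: $\sqrt{172815} \approx 415.71$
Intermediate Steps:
$a{\left(f,x \right)} = f + 2 x$
$\sqrt{a{\left(-190 - 119,-320 \right)} + 173764} = \sqrt{\left(\left(-190 - 119\right) + 2 \left(-320\right)\right) + 173764} = \sqrt{\left(-309 - 640\right) + 173764} = \sqrt{-949 + 173764} = \sqrt{172815}$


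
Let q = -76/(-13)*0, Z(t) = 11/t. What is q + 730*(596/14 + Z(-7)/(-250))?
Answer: 5439303/175 ≈ 31082.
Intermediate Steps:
q = 0 (q = -76*(-1/13)*0 = (76/13)*0 = 0)
q + 730*(596/14 + Z(-7)/(-250)) = 0 + 730*(596/14 + (11/(-7))/(-250)) = 0 + 730*(596*(1/14) + (11*(-⅐))*(-1/250)) = 0 + 730*(298/7 - 11/7*(-1/250)) = 0 + 730*(298/7 + 11/1750) = 0 + 730*(74511/1750) = 0 + 5439303/175 = 5439303/175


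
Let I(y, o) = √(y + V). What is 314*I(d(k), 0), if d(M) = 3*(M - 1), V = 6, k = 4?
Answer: 314*√15 ≈ 1216.1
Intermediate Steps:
d(M) = -3 + 3*M (d(M) = 3*(-1 + M) = -3 + 3*M)
I(y, o) = √(6 + y) (I(y, o) = √(y + 6) = √(6 + y))
314*I(d(k), 0) = 314*√(6 + (-3 + 3*4)) = 314*√(6 + (-3 + 12)) = 314*√(6 + 9) = 314*√15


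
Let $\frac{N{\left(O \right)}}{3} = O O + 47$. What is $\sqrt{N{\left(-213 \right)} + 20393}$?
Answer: $\sqrt{156641} \approx 395.78$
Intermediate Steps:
$N{\left(O \right)} = 141 + 3 O^{2}$ ($N{\left(O \right)} = 3 \left(O O + 47\right) = 3 \left(O^{2} + 47\right) = 3 \left(47 + O^{2}\right) = 141 + 3 O^{2}$)
$\sqrt{N{\left(-213 \right)} + 20393} = \sqrt{\left(141 + 3 \left(-213\right)^{2}\right) + 20393} = \sqrt{\left(141 + 3 \cdot 45369\right) + 20393} = \sqrt{\left(141 + 136107\right) + 20393} = \sqrt{136248 + 20393} = \sqrt{156641}$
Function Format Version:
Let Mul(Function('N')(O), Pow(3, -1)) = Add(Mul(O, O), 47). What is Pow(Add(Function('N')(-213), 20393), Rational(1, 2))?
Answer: Pow(156641, Rational(1, 2)) ≈ 395.78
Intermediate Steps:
Function('N')(O) = Add(141, Mul(3, Pow(O, 2))) (Function('N')(O) = Mul(3, Add(Mul(O, O), 47)) = Mul(3, Add(Pow(O, 2), 47)) = Mul(3, Add(47, Pow(O, 2))) = Add(141, Mul(3, Pow(O, 2))))
Pow(Add(Function('N')(-213), 20393), Rational(1, 2)) = Pow(Add(Add(141, Mul(3, Pow(-213, 2))), 20393), Rational(1, 2)) = Pow(Add(Add(141, Mul(3, 45369)), 20393), Rational(1, 2)) = Pow(Add(Add(141, 136107), 20393), Rational(1, 2)) = Pow(Add(136248, 20393), Rational(1, 2)) = Pow(156641, Rational(1, 2))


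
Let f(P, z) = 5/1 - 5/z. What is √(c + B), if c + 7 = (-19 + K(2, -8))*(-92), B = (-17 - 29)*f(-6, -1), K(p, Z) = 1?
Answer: √1189 ≈ 34.482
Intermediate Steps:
f(P, z) = 5 - 5/z (f(P, z) = 5*1 - 5/z = 5 - 5/z)
B = -460 (B = (-17 - 29)*(5 - 5/(-1)) = -46*(5 - 5*(-1)) = -46*(5 + 5) = -46*10 = -460)
c = 1649 (c = -7 + (-19 + 1)*(-92) = -7 - 18*(-92) = -7 + 1656 = 1649)
√(c + B) = √(1649 - 460) = √1189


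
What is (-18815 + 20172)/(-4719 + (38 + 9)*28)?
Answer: -1357/3403 ≈ -0.39877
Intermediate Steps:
(-18815 + 20172)/(-4719 + (38 + 9)*28) = 1357/(-4719 + 47*28) = 1357/(-4719 + 1316) = 1357/(-3403) = 1357*(-1/3403) = -1357/3403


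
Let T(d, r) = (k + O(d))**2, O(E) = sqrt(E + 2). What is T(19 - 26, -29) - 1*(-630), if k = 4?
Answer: 641 + 8*I*sqrt(5) ≈ 641.0 + 17.889*I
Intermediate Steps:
O(E) = sqrt(2 + E)
T(d, r) = (4 + sqrt(2 + d))**2
T(19 - 26, -29) - 1*(-630) = (4 + sqrt(2 + (19 - 26)))**2 - 1*(-630) = (4 + sqrt(2 - 7))**2 + 630 = (4 + sqrt(-5))**2 + 630 = (4 + I*sqrt(5))**2 + 630 = 630 + (4 + I*sqrt(5))**2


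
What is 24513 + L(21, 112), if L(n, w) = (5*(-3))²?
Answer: 24738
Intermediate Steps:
L(n, w) = 225 (L(n, w) = (-15)² = 225)
24513 + L(21, 112) = 24513 + 225 = 24738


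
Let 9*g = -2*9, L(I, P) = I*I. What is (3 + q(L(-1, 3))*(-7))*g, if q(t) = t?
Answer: 8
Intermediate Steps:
L(I, P) = I²
g = -2 (g = (-2*9)/9 = (⅑)*(-18) = -2)
(3 + q(L(-1, 3))*(-7))*g = (3 + (-1)²*(-7))*(-2) = (3 + 1*(-7))*(-2) = (3 - 7)*(-2) = -4*(-2) = 8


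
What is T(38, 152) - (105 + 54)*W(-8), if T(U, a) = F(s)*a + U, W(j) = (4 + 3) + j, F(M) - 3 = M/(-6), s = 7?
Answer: 1427/3 ≈ 475.67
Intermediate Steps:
F(M) = 3 - M/6 (F(M) = 3 + M/(-6) = 3 + M*(-⅙) = 3 - M/6)
W(j) = 7 + j
T(U, a) = U + 11*a/6 (T(U, a) = (3 - ⅙*7)*a + U = (3 - 7/6)*a + U = 11*a/6 + U = U + 11*a/6)
T(38, 152) - (105 + 54)*W(-8) = (38 + (11/6)*152) - (105 + 54)*(7 - 8) = (38 + 836/3) - 159*(-1) = 950/3 - 1*(-159) = 950/3 + 159 = 1427/3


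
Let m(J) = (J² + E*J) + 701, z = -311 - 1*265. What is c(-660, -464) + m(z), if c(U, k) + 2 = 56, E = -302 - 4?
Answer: 508787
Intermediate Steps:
E = -306
z = -576 (z = -311 - 265 = -576)
c(U, k) = 54 (c(U, k) = -2 + 56 = 54)
m(J) = 701 + J² - 306*J (m(J) = (J² - 306*J) + 701 = 701 + J² - 306*J)
c(-660, -464) + m(z) = 54 + (701 + (-576)² - 306*(-576)) = 54 + (701 + 331776 + 176256) = 54 + 508733 = 508787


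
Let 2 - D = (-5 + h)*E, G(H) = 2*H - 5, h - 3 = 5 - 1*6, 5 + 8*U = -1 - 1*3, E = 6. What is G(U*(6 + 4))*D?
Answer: -550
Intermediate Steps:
U = -9/8 (U = -5/8 + (-1 - 1*3)/8 = -5/8 + (-1 - 3)/8 = -5/8 + (⅛)*(-4) = -5/8 - ½ = -9/8 ≈ -1.1250)
h = 2 (h = 3 + (5 - 1*6) = 3 + (5 - 6) = 3 - 1 = 2)
G(H) = -5 + 2*H
D = 20 (D = 2 - (-5 + 2)*6 = 2 - (-3)*6 = 2 - 1*(-18) = 2 + 18 = 20)
G(U*(6 + 4))*D = (-5 + 2*(-9*(6 + 4)/8))*20 = (-5 + 2*(-9/8*10))*20 = (-5 + 2*(-45/4))*20 = (-5 - 45/2)*20 = -55/2*20 = -550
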